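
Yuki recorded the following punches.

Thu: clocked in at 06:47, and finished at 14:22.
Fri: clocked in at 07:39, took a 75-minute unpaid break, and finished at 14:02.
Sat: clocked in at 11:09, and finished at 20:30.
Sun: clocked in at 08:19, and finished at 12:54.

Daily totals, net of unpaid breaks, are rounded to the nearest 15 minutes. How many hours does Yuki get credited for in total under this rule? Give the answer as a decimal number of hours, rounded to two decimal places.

26.50 hours

Thu: 06:47–14:22 = 7 h 35 min → rounds to 7 h 30 min
Fri: 07:39–14:02 = 6 h 23 min − 75 min = 5 h 8 min → rounds to 5 h 15 min
Sat: 11:09–20:30 = 9 h 21 min → rounds to 9 h 15 min
Sun: 08:19–12:54 = 4 h 35 min → rounds to 4 h 30 min
Total credited: 26 h 30 min.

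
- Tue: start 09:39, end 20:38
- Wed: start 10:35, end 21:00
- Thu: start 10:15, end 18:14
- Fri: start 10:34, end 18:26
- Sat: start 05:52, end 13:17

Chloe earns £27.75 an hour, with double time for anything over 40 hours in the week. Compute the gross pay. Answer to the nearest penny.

£1369.00

Tue: 09:39–20:38 = 10 h 59 min
Wed: 10:35–21:00 = 10 h 25 min
Thu: 10:15–18:14 = 7 h 59 min
Fri: 10:34–18:26 = 7 h 52 min
Sat: 05:52–13:17 = 7 h 25 min
Total worked: 44 h 40 min = 2680 min.
Regular 40 h 0 min = 2400 min at £27.75/h; overtime 4 h 40 min = 280 min at £55.50/h.
Pay = (2400 × £27.75 + 280 × £55.50) ÷ 60 = £1369.00.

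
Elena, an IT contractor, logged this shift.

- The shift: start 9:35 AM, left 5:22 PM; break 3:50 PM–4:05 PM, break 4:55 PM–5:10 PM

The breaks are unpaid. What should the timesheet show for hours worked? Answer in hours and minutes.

7 h 17 min

The shift: 9:35 AM–5:22 PM = 7 h 47 min; less 30 min break → 7 h 17 min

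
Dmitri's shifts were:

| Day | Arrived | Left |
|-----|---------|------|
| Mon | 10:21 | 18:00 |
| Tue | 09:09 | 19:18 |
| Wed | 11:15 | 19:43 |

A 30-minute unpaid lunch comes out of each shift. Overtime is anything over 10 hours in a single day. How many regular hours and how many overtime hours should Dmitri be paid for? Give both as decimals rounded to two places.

Mon: 10:21–18:00 = 7 h 39 min; less 30 min break → 7 h 9 min
Tue: 09:09–19:18 = 10 h 9 min; less 30 min break → 9 h 39 min
Wed: 11:15–19:43 = 8 h 28 min; less 30 min break → 7 h 58 min
Mon reg 7 h 9 min / OT 0 h 0 min; Tue reg 9 h 39 min / OT 0 h 0 min; Wed reg 7 h 58 min / OT 0 h 0 min.
Totals: regular 24 h 46 min, overtime 0 h 0 min.

Regular 24.77 hours, overtime 0.00 hours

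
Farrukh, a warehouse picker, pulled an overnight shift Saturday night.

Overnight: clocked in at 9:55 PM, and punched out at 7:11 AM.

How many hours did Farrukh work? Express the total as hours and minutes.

Overnight: 9:55 PM → midnight = 2 h 5 min; midnight → 7:11 AM = 7 h 11 min; span 9 h 16 min

9 h 16 min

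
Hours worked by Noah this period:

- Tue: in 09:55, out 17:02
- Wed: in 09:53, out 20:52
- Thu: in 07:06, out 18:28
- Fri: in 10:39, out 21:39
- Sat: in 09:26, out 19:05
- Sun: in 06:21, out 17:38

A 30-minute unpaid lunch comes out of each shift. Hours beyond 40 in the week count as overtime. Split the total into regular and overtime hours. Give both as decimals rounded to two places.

Regular 40.00 hours, overtime 18.40 hours

Tue: 09:55–17:02 = 7 h 7 min; less 30 min break → 6 h 37 min
Wed: 09:53–20:52 = 10 h 59 min; less 30 min break → 10 h 29 min
Thu: 07:06–18:28 = 11 h 22 min; less 30 min break → 10 h 52 min
Fri: 10:39–21:39 = 11 h 0 min; less 30 min break → 10 h 30 min
Sat: 09:26–19:05 = 9 h 39 min; less 30 min break → 9 h 9 min
Sun: 06:21–17:38 = 11 h 17 min; less 30 min break → 10 h 47 min
Total worked: 58 h 24 min = 58.40 h.
Threshold 40 h → overtime 18 h 24 min, regular 40 h 0 min.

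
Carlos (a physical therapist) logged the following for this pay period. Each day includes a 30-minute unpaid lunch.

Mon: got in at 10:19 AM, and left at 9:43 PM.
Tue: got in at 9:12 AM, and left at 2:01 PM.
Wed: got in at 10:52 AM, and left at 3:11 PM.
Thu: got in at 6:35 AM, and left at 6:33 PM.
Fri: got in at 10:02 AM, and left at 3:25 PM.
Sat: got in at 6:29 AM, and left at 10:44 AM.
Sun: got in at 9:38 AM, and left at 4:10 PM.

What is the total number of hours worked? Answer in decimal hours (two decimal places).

45.17 hours

Mon: 10:19 AM–9:43 PM = 11 h 24 min; less 30 min break → 10 h 54 min
Tue: 9:12 AM–2:01 PM = 4 h 49 min; less 30 min break → 4 h 19 min
Wed: 10:52 AM–3:11 PM = 4 h 19 min; less 30 min break → 3 h 49 min
Thu: 6:35 AM–6:33 PM = 11 h 58 min; less 30 min break → 11 h 28 min
Fri: 10:02 AM–3:25 PM = 5 h 23 min; less 30 min break → 4 h 53 min
Sat: 6:29 AM–10:44 AM = 4 h 15 min; less 30 min break → 3 h 45 min
Sun: 9:38 AM–4:10 PM = 6 h 32 min; less 30 min break → 6 h 2 min
Total: 10 h 54 min + 4 h 19 min + 3 h 49 min + 11 h 28 min + 4 h 53 min + 3 h 45 min + 6 h 2 min = 45 h 10 min.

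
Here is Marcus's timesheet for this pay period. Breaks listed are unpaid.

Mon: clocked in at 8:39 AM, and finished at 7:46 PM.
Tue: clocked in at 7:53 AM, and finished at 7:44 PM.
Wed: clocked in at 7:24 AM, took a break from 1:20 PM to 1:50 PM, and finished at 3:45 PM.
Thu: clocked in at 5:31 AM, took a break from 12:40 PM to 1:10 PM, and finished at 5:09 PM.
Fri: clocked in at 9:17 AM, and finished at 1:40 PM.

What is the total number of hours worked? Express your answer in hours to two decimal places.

46.33 hours

Mon: 8:39 AM–7:46 PM = 11 h 7 min
Tue: 7:53 AM–7:44 PM = 11 h 51 min
Wed: 7:24 AM–3:45 PM = 8 h 21 min; less 30 min break → 7 h 51 min
Thu: 5:31 AM–5:09 PM = 11 h 38 min; less 30 min break → 11 h 8 min
Fri: 9:17 AM–1:40 PM = 4 h 23 min
Total: 11 h 7 min + 11 h 51 min + 7 h 51 min + 11 h 8 min + 4 h 23 min = 46 h 20 min.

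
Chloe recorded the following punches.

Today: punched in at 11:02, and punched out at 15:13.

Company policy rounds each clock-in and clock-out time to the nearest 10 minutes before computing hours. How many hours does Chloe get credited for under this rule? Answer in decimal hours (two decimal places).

Today: in 11:02→11:00, out 15:13→15:10; 4 h 10 min

4.17 hours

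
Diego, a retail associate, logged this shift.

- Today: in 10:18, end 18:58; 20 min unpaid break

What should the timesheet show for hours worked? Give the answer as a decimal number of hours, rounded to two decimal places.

Today: 10:18–18:58 = 8 h 40 min; less 20 min break → 8 h 20 min

8.33 hours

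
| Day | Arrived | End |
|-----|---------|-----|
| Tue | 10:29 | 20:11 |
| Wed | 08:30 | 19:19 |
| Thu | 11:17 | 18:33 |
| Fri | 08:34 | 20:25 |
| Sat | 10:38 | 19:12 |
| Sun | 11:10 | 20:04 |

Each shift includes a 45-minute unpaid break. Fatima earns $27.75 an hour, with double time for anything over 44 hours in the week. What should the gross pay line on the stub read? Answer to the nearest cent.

$1698.30

Tue: 10:29–20:11 = 9 h 42 min; less 45 min break → 8 h 57 min
Wed: 08:30–19:19 = 10 h 49 min; less 45 min break → 10 h 4 min
Thu: 11:17–18:33 = 7 h 16 min; less 45 min break → 6 h 31 min
Fri: 08:34–20:25 = 11 h 51 min; less 45 min break → 11 h 6 min
Sat: 10:38–19:12 = 8 h 34 min; less 45 min break → 7 h 49 min
Sun: 11:10–20:04 = 8 h 54 min; less 45 min break → 8 h 9 min
Total worked: 52 h 36 min = 3156 min.
Regular 44 h 0 min = 2640 min at $27.75/h; overtime 8 h 36 min = 516 min at $55.50/h.
Pay = (2640 × $27.75 + 516 × $55.50) ÷ 60 = $1698.30.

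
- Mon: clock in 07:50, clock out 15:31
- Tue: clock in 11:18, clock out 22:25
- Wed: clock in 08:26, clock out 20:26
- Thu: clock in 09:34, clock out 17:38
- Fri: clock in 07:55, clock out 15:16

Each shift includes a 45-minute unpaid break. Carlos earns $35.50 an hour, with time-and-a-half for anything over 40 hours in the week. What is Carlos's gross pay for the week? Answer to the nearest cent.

Mon: 07:50–15:31 = 7 h 41 min; less 45 min break → 6 h 56 min
Tue: 11:18–22:25 = 11 h 7 min; less 45 min break → 10 h 22 min
Wed: 08:26–20:26 = 12 h 0 min; less 45 min break → 11 h 15 min
Thu: 09:34–17:38 = 8 h 4 min; less 45 min break → 7 h 19 min
Fri: 07:55–15:16 = 7 h 21 min; less 45 min break → 6 h 36 min
Total worked: 42 h 28 min = 2548 min.
Regular 40 h 0 min = 2400 min at $35.50/h; overtime 2 h 28 min = 148 min at $53.25/h.
Pay = (2400 × $35.50 + 148 × $53.25) ÷ 60 = $1551.35.

$1551.35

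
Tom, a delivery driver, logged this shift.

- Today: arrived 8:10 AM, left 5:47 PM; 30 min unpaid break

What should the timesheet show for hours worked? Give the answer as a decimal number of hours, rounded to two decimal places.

9.12 hours

Today: 8:10 AM–5:47 PM = 9 h 37 min; less 30 min break → 9 h 7 min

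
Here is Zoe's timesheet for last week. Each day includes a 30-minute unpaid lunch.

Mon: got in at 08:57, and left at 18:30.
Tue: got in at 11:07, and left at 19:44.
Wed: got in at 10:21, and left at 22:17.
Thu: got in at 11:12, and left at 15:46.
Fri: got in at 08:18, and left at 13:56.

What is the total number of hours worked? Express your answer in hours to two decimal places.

Mon: 08:57–18:30 = 9 h 33 min; less 30 min break → 9 h 3 min
Tue: 11:07–19:44 = 8 h 37 min; less 30 min break → 8 h 7 min
Wed: 10:21–22:17 = 11 h 56 min; less 30 min break → 11 h 26 min
Thu: 11:12–15:46 = 4 h 34 min; less 30 min break → 4 h 4 min
Fri: 08:18–13:56 = 5 h 38 min; less 30 min break → 5 h 8 min
Total: 9 h 3 min + 8 h 7 min + 11 h 26 min + 4 h 4 min + 5 h 8 min = 37 h 48 min.

37.80 hours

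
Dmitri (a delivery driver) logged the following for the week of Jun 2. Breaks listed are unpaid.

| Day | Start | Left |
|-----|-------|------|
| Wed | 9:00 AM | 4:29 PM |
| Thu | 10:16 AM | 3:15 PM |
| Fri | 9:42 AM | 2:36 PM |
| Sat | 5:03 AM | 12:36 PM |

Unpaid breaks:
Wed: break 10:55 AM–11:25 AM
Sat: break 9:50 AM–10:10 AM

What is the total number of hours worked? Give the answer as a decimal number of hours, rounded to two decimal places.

Wed: 9:00 AM–4:29 PM = 7 h 29 min; less 30 min break → 6 h 59 min
Thu: 10:16 AM–3:15 PM = 4 h 59 min
Fri: 9:42 AM–2:36 PM = 4 h 54 min
Sat: 5:03 AM–12:36 PM = 7 h 33 min; less 20 min break → 7 h 13 min
Total: 6 h 59 min + 4 h 59 min + 4 h 54 min + 7 h 13 min = 24 h 5 min.

24.08 hours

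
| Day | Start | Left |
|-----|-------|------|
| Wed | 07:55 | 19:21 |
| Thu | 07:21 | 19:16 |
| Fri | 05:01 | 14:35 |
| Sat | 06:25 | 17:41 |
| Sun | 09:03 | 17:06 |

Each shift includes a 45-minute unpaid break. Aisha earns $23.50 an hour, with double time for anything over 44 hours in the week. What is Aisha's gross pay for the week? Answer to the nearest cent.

Wed: 07:55–19:21 = 11 h 26 min; less 45 min break → 10 h 41 min
Thu: 07:21–19:16 = 11 h 55 min; less 45 min break → 11 h 10 min
Fri: 05:01–14:35 = 9 h 34 min; less 45 min break → 8 h 49 min
Sat: 06:25–17:41 = 11 h 16 min; less 45 min break → 10 h 31 min
Sun: 09:03–17:06 = 8 h 3 min; less 45 min break → 7 h 18 min
Total worked: 48 h 29 min = 2909 min.
Regular 44 h 0 min = 2640 min at $23.50/h; overtime 4 h 29 min = 269 min at $47.00/h.
Pay = (2640 × $23.50 + 269 × $47.00) ÷ 60 = $1244.72.

$1244.72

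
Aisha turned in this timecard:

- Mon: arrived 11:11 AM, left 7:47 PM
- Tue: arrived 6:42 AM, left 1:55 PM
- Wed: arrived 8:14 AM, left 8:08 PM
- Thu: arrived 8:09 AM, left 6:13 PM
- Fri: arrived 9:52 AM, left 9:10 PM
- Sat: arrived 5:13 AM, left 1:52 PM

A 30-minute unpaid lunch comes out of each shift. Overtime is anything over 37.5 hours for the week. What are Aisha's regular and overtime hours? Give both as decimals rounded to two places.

Regular 37.50 hours, overtime 17.23 hours

Mon: 11:11 AM–7:47 PM = 8 h 36 min; less 30 min break → 8 h 6 min
Tue: 6:42 AM–1:55 PM = 7 h 13 min; less 30 min break → 6 h 43 min
Wed: 8:14 AM–8:08 PM = 11 h 54 min; less 30 min break → 11 h 24 min
Thu: 8:09 AM–6:13 PM = 10 h 4 min; less 30 min break → 9 h 34 min
Fri: 9:52 AM–9:10 PM = 11 h 18 min; less 30 min break → 10 h 48 min
Sat: 5:13 AM–1:52 PM = 8 h 39 min; less 30 min break → 8 h 9 min
Total worked: 54 h 44 min = 54.73 h.
Threshold 37.5 h → overtime 17 h 14 min, regular 37 h 30 min.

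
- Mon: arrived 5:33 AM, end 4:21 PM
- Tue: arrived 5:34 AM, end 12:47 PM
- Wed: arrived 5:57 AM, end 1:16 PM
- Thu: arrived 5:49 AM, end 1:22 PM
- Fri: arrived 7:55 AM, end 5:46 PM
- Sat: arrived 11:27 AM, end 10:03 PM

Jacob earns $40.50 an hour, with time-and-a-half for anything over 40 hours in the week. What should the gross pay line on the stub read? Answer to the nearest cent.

Mon: 5:33 AM–4:21 PM = 10 h 48 min
Tue: 5:34 AM–12:47 PM = 7 h 13 min
Wed: 5:57 AM–1:16 PM = 7 h 19 min
Thu: 5:49 AM–1:22 PM = 7 h 33 min
Fri: 7:55 AM–5:46 PM = 9 h 51 min
Sat: 11:27 AM–10:03 PM = 10 h 36 min
Total worked: 53 h 20 min = 3200 min.
Regular 40 h 0 min = 2400 min at $40.50/h; overtime 13 h 20 min = 800 min at $60.75/h.
Pay = (2400 × $40.50 + 800 × $60.75) ÷ 60 = $2430.00.

$2430.00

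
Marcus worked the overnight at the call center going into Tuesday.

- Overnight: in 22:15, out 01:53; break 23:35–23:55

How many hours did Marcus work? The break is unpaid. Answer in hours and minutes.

Overnight: 22:15 → midnight = 1 h 45 min; midnight → 01:53 = 1 h 53 min; span 3 h 38 min; less 20 min break → 3 h 18 min

3 h 18 min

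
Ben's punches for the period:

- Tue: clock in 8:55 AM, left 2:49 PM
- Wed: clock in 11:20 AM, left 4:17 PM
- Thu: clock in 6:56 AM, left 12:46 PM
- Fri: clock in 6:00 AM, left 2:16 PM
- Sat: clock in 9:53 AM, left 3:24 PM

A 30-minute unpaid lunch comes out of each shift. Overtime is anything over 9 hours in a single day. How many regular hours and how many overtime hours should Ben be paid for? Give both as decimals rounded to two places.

Tue: 8:55 AM–2:49 PM = 5 h 54 min; less 30 min break → 5 h 24 min
Wed: 11:20 AM–4:17 PM = 4 h 57 min; less 30 min break → 4 h 27 min
Thu: 6:56 AM–12:46 PM = 5 h 50 min; less 30 min break → 5 h 20 min
Fri: 6:00 AM–2:16 PM = 8 h 16 min; less 30 min break → 7 h 46 min
Sat: 9:53 AM–3:24 PM = 5 h 31 min; less 30 min break → 5 h 1 min
Tue reg 5 h 24 min / OT 0 h 0 min; Wed reg 4 h 27 min / OT 0 h 0 min; Thu reg 5 h 20 min / OT 0 h 0 min; Fri reg 7 h 46 min / OT 0 h 0 min; Sat reg 5 h 1 min / OT 0 h 0 min.
Totals: regular 27 h 58 min, overtime 0 h 0 min.

Regular 27.97 hours, overtime 0.00 hours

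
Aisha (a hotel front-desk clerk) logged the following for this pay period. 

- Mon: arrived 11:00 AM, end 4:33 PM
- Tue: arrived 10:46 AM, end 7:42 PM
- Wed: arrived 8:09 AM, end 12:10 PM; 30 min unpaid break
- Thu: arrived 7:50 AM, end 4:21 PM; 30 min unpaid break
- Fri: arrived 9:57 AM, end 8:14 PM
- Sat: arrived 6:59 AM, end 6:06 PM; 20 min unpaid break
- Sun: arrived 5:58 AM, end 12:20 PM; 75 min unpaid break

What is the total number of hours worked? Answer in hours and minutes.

Mon: 11:00 AM–4:33 PM = 5 h 33 min
Tue: 10:46 AM–7:42 PM = 8 h 56 min
Wed: 8:09 AM–12:10 PM = 4 h 1 min; less 30 min break → 3 h 31 min
Thu: 7:50 AM–4:21 PM = 8 h 31 min; less 30 min break → 8 h 1 min
Fri: 9:57 AM–8:14 PM = 10 h 17 min
Sat: 6:59 AM–6:06 PM = 11 h 7 min; less 20 min break → 10 h 47 min
Sun: 5:58 AM–12:20 PM = 6 h 22 min; less 75 min break → 5 h 7 min
Total: 5 h 33 min + 8 h 56 min + 3 h 31 min + 8 h 1 min + 10 h 17 min + 10 h 47 min + 5 h 7 min = 52 h 12 min.

52 h 12 min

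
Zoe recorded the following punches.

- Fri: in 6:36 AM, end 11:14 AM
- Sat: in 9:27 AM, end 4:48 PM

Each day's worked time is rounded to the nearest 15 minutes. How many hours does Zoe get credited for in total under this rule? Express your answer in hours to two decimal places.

Fri: 6:36 AM–11:14 AM = 4 h 38 min → rounds to 4 h 45 min
Sat: 9:27 AM–4:48 PM = 7 h 21 min → rounds to 7 h 15 min
Total credited: 12 h 0 min.

12.00 hours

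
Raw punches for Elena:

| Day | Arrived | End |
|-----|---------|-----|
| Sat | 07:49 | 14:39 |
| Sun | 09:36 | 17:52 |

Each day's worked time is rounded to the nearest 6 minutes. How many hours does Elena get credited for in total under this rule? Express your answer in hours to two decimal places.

Sat: 07:49–14:39 = 6 h 50 min → rounds to 6 h 48 min
Sun: 09:36–17:52 = 8 h 16 min → rounds to 8 h 18 min
Total credited: 15 h 6 min.

15.10 hours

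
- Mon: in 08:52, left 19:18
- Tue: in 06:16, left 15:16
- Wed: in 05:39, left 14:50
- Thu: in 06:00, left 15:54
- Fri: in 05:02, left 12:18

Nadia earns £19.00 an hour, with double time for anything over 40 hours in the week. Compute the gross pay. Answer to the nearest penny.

Mon: 08:52–19:18 = 10 h 26 min
Tue: 06:16–15:16 = 9 h 0 min
Wed: 05:39–14:50 = 9 h 11 min
Thu: 06:00–15:54 = 9 h 54 min
Fri: 05:02–12:18 = 7 h 16 min
Total worked: 45 h 47 min = 2747 min.
Regular 40 h 0 min = 2400 min at £19.00/h; overtime 5 h 47 min = 347 min at £38.00/h.
Pay = (2400 × £19.00 + 347 × £38.00) ÷ 60 = £979.77.

£979.77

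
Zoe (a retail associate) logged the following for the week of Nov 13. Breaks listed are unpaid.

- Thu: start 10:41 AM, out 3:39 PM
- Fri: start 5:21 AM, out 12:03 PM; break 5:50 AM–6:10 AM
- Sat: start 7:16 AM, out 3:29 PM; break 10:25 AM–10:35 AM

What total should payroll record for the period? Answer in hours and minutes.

19 h 23 min

Thu: 10:41 AM–3:39 PM = 4 h 58 min
Fri: 5:21 AM–12:03 PM = 6 h 42 min; less 20 min break → 6 h 22 min
Sat: 7:16 AM–3:29 PM = 8 h 13 min; less 10 min break → 8 h 3 min
Total: 4 h 58 min + 6 h 22 min + 8 h 3 min = 19 h 23 min.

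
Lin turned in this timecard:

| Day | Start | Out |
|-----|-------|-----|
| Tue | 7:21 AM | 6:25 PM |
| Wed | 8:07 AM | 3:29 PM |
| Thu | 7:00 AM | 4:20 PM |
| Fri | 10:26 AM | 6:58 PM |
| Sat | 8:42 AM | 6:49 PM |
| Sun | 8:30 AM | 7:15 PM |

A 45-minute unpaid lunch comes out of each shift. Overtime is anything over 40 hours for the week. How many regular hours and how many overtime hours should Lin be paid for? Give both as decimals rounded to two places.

Regular 40.00 hours, overtime 12.67 hours

Tue: 7:21 AM–6:25 PM = 11 h 4 min; less 45 min break → 10 h 19 min
Wed: 8:07 AM–3:29 PM = 7 h 22 min; less 45 min break → 6 h 37 min
Thu: 7:00 AM–4:20 PM = 9 h 20 min; less 45 min break → 8 h 35 min
Fri: 10:26 AM–6:58 PM = 8 h 32 min; less 45 min break → 7 h 47 min
Sat: 8:42 AM–6:49 PM = 10 h 7 min; less 45 min break → 9 h 22 min
Sun: 8:30 AM–7:15 PM = 10 h 45 min; less 45 min break → 10 h 0 min
Total worked: 52 h 40 min = 52.67 h.
Threshold 40 h → overtime 12 h 40 min, regular 40 h 0 min.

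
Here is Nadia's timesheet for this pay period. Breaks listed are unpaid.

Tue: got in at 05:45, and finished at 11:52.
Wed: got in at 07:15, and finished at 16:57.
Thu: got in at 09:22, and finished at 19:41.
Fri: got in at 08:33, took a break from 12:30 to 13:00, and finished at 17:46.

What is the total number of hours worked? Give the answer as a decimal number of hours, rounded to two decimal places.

34.85 hours

Tue: 05:45–11:52 = 6 h 7 min
Wed: 07:15–16:57 = 9 h 42 min
Thu: 09:22–19:41 = 10 h 19 min
Fri: 08:33–17:46 = 9 h 13 min; less 30 min break → 8 h 43 min
Total: 6 h 7 min + 9 h 42 min + 10 h 19 min + 8 h 43 min = 34 h 51 min.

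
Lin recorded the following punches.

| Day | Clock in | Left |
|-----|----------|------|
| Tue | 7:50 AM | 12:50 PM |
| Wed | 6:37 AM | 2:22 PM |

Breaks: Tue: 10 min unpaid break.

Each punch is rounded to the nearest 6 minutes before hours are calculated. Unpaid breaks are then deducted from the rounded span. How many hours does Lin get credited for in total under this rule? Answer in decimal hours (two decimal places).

12.63 hours

Tue: in 7:50 AM→7:48 AM, out 12:50 PM→12:48 PM; 5 h 0 min − 10 min = 4 h 50 min
Wed: in 6:37 AM→6:36 AM, out 2:22 PM→2:24 PM; 7 h 48 min
Total credited: 12 h 38 min.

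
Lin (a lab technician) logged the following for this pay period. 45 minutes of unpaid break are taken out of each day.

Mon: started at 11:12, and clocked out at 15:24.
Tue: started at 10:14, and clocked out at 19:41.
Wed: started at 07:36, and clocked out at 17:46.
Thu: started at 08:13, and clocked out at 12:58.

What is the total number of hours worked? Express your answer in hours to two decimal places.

25.57 hours

Mon: 11:12–15:24 = 4 h 12 min; less 45 min break → 3 h 27 min
Tue: 10:14–19:41 = 9 h 27 min; less 45 min break → 8 h 42 min
Wed: 07:36–17:46 = 10 h 10 min; less 45 min break → 9 h 25 min
Thu: 08:13–12:58 = 4 h 45 min; less 45 min break → 4 h 0 min
Total: 3 h 27 min + 8 h 42 min + 9 h 25 min + 4 h 0 min = 25 h 34 min.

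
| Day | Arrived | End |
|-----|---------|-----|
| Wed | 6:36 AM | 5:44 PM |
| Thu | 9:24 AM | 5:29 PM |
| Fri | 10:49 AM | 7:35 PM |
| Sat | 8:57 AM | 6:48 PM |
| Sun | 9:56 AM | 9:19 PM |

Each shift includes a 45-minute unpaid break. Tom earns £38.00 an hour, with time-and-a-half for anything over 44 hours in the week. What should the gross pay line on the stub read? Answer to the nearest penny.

Wed: 6:36 AM–5:44 PM = 11 h 8 min; less 45 min break → 10 h 23 min
Thu: 9:24 AM–5:29 PM = 8 h 5 min; less 45 min break → 7 h 20 min
Fri: 10:49 AM–7:35 PM = 8 h 46 min; less 45 min break → 8 h 1 min
Sat: 8:57 AM–6:48 PM = 9 h 51 min; less 45 min break → 9 h 6 min
Sun: 9:56 AM–9:19 PM = 11 h 23 min; less 45 min break → 10 h 38 min
Total worked: 45 h 28 min = 2728 min.
Regular 44 h 0 min = 2640 min at £38.00/h; overtime 1 h 28 min = 88 min at £57.00/h.
Pay = (2640 × £38.00 + 88 × £57.00) ÷ 60 = £1755.60.

£1755.60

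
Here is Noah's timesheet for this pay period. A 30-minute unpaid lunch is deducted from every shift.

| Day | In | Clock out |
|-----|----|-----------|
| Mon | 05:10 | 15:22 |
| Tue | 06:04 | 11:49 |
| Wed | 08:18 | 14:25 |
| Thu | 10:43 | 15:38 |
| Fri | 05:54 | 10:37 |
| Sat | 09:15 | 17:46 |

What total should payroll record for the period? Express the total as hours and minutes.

Mon: 05:10–15:22 = 10 h 12 min; less 30 min break → 9 h 42 min
Tue: 06:04–11:49 = 5 h 45 min; less 30 min break → 5 h 15 min
Wed: 08:18–14:25 = 6 h 7 min; less 30 min break → 5 h 37 min
Thu: 10:43–15:38 = 4 h 55 min; less 30 min break → 4 h 25 min
Fri: 05:54–10:37 = 4 h 43 min; less 30 min break → 4 h 13 min
Sat: 09:15–17:46 = 8 h 31 min; less 30 min break → 8 h 1 min
Total: 9 h 42 min + 5 h 15 min + 5 h 37 min + 4 h 25 min + 4 h 13 min + 8 h 1 min = 37 h 13 min.

37 h 13 min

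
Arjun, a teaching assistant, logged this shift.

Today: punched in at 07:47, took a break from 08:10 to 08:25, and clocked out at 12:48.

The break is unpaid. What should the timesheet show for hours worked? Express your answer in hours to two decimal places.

Today: 07:47–12:48 = 5 h 1 min; less 15 min break → 4 h 46 min

4.77 hours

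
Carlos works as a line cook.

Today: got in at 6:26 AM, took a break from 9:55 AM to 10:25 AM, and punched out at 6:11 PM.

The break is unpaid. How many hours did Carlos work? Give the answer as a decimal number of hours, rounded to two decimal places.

Today: 6:26 AM–6:11 PM = 11 h 45 min; less 30 min break → 11 h 15 min

11.25 hours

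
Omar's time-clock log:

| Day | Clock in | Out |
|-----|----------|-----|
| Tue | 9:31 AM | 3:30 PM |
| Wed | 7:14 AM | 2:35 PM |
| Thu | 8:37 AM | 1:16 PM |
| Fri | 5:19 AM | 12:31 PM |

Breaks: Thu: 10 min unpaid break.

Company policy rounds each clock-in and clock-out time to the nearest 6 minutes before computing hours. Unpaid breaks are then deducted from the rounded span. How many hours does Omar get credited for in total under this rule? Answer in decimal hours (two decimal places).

25.13 hours

Tue: in 9:31 AM→9:30 AM, out 3:30 PM→3:30 PM; 6 h 0 min
Wed: in 7:14 AM→7:12 AM, out 2:35 PM→2:36 PM; 7 h 24 min
Thu: in 8:37 AM→8:36 AM, out 1:16 PM→1:18 PM; 4 h 42 min − 10 min = 4 h 32 min
Fri: in 5:19 AM→5:18 AM, out 12:31 PM→12:30 PM; 7 h 12 min
Total credited: 25 h 8 min.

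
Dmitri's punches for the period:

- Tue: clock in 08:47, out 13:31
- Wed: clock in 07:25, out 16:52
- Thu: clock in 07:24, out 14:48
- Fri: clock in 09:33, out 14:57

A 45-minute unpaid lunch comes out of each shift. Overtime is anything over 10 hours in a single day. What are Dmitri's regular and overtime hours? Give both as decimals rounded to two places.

Tue: 08:47–13:31 = 4 h 44 min; less 45 min break → 3 h 59 min
Wed: 07:25–16:52 = 9 h 27 min; less 45 min break → 8 h 42 min
Thu: 07:24–14:48 = 7 h 24 min; less 45 min break → 6 h 39 min
Fri: 09:33–14:57 = 5 h 24 min; less 45 min break → 4 h 39 min
Tue reg 3 h 59 min / OT 0 h 0 min; Wed reg 8 h 42 min / OT 0 h 0 min; Thu reg 6 h 39 min / OT 0 h 0 min; Fri reg 4 h 39 min / OT 0 h 0 min.
Totals: regular 23 h 59 min, overtime 0 h 0 min.

Regular 23.98 hours, overtime 0.00 hours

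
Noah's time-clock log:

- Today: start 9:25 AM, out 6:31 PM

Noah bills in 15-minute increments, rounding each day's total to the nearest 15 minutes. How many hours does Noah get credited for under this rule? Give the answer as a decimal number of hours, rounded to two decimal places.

9.00 hours

Today: 9:25 AM–6:31 PM = 9 h 6 min → rounds to 9 h 0 min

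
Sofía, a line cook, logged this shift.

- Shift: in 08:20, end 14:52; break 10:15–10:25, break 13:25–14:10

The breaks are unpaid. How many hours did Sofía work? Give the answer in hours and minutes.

Shift: 08:20–14:52 = 6 h 32 min; less 55 min break → 5 h 37 min

5 h 37 min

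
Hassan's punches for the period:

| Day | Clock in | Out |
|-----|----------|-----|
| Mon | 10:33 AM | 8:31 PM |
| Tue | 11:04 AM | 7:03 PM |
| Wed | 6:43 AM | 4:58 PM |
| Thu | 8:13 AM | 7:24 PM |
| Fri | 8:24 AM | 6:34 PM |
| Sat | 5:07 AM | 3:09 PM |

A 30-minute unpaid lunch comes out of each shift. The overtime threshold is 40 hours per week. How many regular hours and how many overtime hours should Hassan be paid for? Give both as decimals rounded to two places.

Regular 40.00 hours, overtime 16.58 hours

Mon: 10:33 AM–8:31 PM = 9 h 58 min; less 30 min break → 9 h 28 min
Tue: 11:04 AM–7:03 PM = 7 h 59 min; less 30 min break → 7 h 29 min
Wed: 6:43 AM–4:58 PM = 10 h 15 min; less 30 min break → 9 h 45 min
Thu: 8:13 AM–7:24 PM = 11 h 11 min; less 30 min break → 10 h 41 min
Fri: 8:24 AM–6:34 PM = 10 h 10 min; less 30 min break → 9 h 40 min
Sat: 5:07 AM–3:09 PM = 10 h 2 min; less 30 min break → 9 h 32 min
Total worked: 56 h 35 min = 56.58 h.
Threshold 40 h → overtime 16 h 35 min, regular 40 h 0 min.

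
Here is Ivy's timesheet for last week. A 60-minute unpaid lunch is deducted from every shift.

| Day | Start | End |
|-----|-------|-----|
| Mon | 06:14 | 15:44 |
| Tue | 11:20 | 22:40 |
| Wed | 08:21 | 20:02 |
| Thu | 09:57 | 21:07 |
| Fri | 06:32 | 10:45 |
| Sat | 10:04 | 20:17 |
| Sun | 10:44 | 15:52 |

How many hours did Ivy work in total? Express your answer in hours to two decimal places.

56.25 hours

Mon: 06:14–15:44 = 9 h 30 min; less 60 min break → 8 h 30 min
Tue: 11:20–22:40 = 11 h 20 min; less 60 min break → 10 h 20 min
Wed: 08:21–20:02 = 11 h 41 min; less 60 min break → 10 h 41 min
Thu: 09:57–21:07 = 11 h 10 min; less 60 min break → 10 h 10 min
Fri: 06:32–10:45 = 4 h 13 min; less 60 min break → 3 h 13 min
Sat: 10:04–20:17 = 10 h 13 min; less 60 min break → 9 h 13 min
Sun: 10:44–15:52 = 5 h 8 min; less 60 min break → 4 h 8 min
Total: 8 h 30 min + 10 h 20 min + 10 h 41 min + 10 h 10 min + 3 h 13 min + 9 h 13 min + 4 h 8 min = 56 h 15 min.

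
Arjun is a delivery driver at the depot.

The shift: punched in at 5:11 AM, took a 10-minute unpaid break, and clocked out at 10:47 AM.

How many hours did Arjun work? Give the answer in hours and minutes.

The shift: 5:11 AM–10:47 AM = 5 h 36 min; less 10 min break → 5 h 26 min

5 h 26 min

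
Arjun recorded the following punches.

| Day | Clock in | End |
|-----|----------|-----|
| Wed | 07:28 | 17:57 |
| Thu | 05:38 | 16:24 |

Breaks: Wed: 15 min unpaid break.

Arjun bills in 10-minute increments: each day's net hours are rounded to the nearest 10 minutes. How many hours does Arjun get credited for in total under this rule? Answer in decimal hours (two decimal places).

Wed: 07:28–17:57 = 10 h 29 min − 15 min = 10 h 14 min → rounds to 10 h 10 min
Thu: 05:38–16:24 = 10 h 46 min → rounds to 10 h 50 min
Total credited: 21 h 0 min.

21.00 hours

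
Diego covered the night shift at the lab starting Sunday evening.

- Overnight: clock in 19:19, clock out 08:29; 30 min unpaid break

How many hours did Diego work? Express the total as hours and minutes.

Overnight: 19:19 → midnight = 4 h 41 min; midnight → 08:29 = 8 h 29 min; span 13 h 10 min; less 30 min break → 12 h 40 min

12 h 40 min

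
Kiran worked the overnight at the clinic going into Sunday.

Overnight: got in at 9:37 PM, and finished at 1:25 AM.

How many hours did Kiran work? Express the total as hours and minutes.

Overnight: 9:37 PM → midnight = 2 h 23 min; midnight → 1:25 AM = 1 h 25 min; span 3 h 48 min

3 h 48 min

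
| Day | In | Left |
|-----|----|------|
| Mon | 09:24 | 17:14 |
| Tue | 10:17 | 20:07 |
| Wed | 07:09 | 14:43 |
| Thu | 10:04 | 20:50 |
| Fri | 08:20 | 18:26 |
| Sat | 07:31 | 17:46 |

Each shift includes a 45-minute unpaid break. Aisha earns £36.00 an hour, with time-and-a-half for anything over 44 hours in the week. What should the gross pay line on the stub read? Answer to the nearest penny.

Mon: 09:24–17:14 = 7 h 50 min; less 45 min break → 7 h 5 min
Tue: 10:17–20:07 = 9 h 50 min; less 45 min break → 9 h 5 min
Wed: 07:09–14:43 = 7 h 34 min; less 45 min break → 6 h 49 min
Thu: 10:04–20:50 = 10 h 46 min; less 45 min break → 10 h 1 min
Fri: 08:20–18:26 = 10 h 6 min; less 45 min break → 9 h 21 min
Sat: 07:31–17:46 = 10 h 15 min; less 45 min break → 9 h 30 min
Total worked: 51 h 51 min = 3111 min.
Regular 44 h 0 min = 2640 min at £36.00/h; overtime 7 h 51 min = 471 min at £54.00/h.
Pay = (2640 × £36.00 + 471 × £54.00) ÷ 60 = £2007.90.

£2007.90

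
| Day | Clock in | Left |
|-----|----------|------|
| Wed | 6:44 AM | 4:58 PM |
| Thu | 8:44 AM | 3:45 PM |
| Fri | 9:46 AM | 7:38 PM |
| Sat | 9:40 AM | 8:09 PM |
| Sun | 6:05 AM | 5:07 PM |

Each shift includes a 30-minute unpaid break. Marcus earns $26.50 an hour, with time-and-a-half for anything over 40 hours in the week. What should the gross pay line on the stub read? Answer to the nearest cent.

Wed: 6:44 AM–4:58 PM = 10 h 14 min; less 30 min break → 9 h 44 min
Thu: 8:44 AM–3:45 PM = 7 h 1 min; less 30 min break → 6 h 31 min
Fri: 9:46 AM–7:38 PM = 9 h 52 min; less 30 min break → 9 h 22 min
Sat: 9:40 AM–8:09 PM = 10 h 29 min; less 30 min break → 9 h 59 min
Sun: 6:05 AM–5:07 PM = 11 h 2 min; less 30 min break → 10 h 32 min
Total worked: 46 h 8 min = 2768 min.
Regular 40 h 0 min = 2400 min at $26.50/h; overtime 6 h 8 min = 368 min at $39.75/h.
Pay = (2400 × $26.50 + 368 × $39.75) ÷ 60 = $1303.80.

$1303.80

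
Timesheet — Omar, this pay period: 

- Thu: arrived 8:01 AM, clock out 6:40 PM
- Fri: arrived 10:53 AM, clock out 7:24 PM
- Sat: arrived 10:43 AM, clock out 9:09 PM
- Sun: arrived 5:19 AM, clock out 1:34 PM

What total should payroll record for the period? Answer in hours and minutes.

Thu: 8:01 AM–6:40 PM = 10 h 39 min
Fri: 10:53 AM–7:24 PM = 8 h 31 min
Sat: 10:43 AM–9:09 PM = 10 h 26 min
Sun: 5:19 AM–1:34 PM = 8 h 15 min
Total: 10 h 39 min + 8 h 31 min + 10 h 26 min + 8 h 15 min = 37 h 51 min.

37 h 51 min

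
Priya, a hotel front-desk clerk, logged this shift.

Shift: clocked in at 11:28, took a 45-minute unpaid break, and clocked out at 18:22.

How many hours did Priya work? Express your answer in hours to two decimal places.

Shift: 11:28–18:22 = 6 h 54 min; less 45 min break → 6 h 9 min

6.15 hours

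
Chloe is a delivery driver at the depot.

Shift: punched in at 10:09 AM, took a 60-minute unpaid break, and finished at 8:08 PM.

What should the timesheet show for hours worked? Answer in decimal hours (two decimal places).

8.98 hours

Shift: 10:09 AM–8:08 PM = 9 h 59 min; less 60 min break → 8 h 59 min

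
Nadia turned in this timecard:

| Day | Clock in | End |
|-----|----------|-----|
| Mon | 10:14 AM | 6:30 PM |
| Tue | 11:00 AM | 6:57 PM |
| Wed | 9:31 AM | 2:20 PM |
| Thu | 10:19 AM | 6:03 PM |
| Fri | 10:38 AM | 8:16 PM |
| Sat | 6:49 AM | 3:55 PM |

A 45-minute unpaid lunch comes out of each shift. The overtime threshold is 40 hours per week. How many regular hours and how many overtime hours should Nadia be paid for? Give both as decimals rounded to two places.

Mon: 10:14 AM–6:30 PM = 8 h 16 min; less 45 min break → 7 h 31 min
Tue: 11:00 AM–6:57 PM = 7 h 57 min; less 45 min break → 7 h 12 min
Wed: 9:31 AM–2:20 PM = 4 h 49 min; less 45 min break → 4 h 4 min
Thu: 10:19 AM–6:03 PM = 7 h 44 min; less 45 min break → 6 h 59 min
Fri: 10:38 AM–8:16 PM = 9 h 38 min; less 45 min break → 8 h 53 min
Sat: 6:49 AM–3:55 PM = 9 h 6 min; less 45 min break → 8 h 21 min
Total worked: 43 h 0 min = 43.00 h.
Threshold 40 h → overtime 3 h 0 min, regular 40 h 0 min.

Regular 40.00 hours, overtime 3.00 hours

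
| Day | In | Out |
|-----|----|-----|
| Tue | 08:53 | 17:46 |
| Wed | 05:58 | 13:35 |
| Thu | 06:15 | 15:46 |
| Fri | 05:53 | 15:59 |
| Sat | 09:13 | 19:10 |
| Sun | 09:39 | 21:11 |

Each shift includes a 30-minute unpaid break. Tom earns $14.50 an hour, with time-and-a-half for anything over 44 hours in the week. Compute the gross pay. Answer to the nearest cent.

Tue: 08:53–17:46 = 8 h 53 min; less 30 min break → 8 h 23 min
Wed: 05:58–13:35 = 7 h 37 min; less 30 min break → 7 h 7 min
Thu: 06:15–15:46 = 9 h 31 min; less 30 min break → 9 h 1 min
Fri: 05:53–15:59 = 10 h 6 min; less 30 min break → 9 h 36 min
Sat: 09:13–19:10 = 9 h 57 min; less 30 min break → 9 h 27 min
Sun: 09:39–21:11 = 11 h 32 min; less 30 min break → 11 h 2 min
Total worked: 54 h 36 min = 3276 min.
Regular 44 h 0 min = 2640 min at $14.50/h; overtime 10 h 36 min = 636 min at $21.75/h.
Pay = (2640 × $14.50 + 636 × $21.75) ÷ 60 = $868.55.

$868.55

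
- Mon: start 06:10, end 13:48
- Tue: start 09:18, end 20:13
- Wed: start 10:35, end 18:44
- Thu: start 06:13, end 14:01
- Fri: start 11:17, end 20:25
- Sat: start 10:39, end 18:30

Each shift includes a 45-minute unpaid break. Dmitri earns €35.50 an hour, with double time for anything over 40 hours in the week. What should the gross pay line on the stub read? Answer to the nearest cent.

Mon: 06:10–13:48 = 7 h 38 min; less 45 min break → 6 h 53 min
Tue: 09:18–20:13 = 10 h 55 min; less 45 min break → 10 h 10 min
Wed: 10:35–18:44 = 8 h 9 min; less 45 min break → 7 h 24 min
Thu: 06:13–14:01 = 7 h 48 min; less 45 min break → 7 h 3 min
Fri: 11:17–20:25 = 9 h 8 min; less 45 min break → 8 h 23 min
Sat: 10:39–18:30 = 7 h 51 min; less 45 min break → 7 h 6 min
Total worked: 46 h 59 min = 2819 min.
Regular 40 h 0 min = 2400 min at €35.50/h; overtime 6 h 59 min = 419 min at €71.00/h.
Pay = (2400 × €35.50 + 419 × €71.00) ÷ 60 = €1915.82.

€1915.82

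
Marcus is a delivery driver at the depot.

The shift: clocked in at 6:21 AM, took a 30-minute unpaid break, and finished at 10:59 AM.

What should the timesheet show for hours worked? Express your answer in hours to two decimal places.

The shift: 6:21 AM–10:59 AM = 4 h 38 min; less 30 min break → 4 h 8 min

4.13 hours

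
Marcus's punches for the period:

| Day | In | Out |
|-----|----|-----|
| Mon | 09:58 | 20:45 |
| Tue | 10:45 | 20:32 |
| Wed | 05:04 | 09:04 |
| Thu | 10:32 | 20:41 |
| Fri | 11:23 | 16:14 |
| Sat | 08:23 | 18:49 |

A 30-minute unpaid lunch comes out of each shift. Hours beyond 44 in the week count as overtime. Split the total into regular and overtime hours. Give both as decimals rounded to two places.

Mon: 09:58–20:45 = 10 h 47 min; less 30 min break → 10 h 17 min
Tue: 10:45–20:32 = 9 h 47 min; less 30 min break → 9 h 17 min
Wed: 05:04–09:04 = 4 h 0 min; less 30 min break → 3 h 30 min
Thu: 10:32–20:41 = 10 h 9 min; less 30 min break → 9 h 39 min
Fri: 11:23–16:14 = 4 h 51 min; less 30 min break → 4 h 21 min
Sat: 08:23–18:49 = 10 h 26 min; less 30 min break → 9 h 56 min
Total worked: 47 h 0 min = 47.00 h.
Threshold 44 h → overtime 3 h 0 min, regular 44 h 0 min.

Regular 44.00 hours, overtime 3.00 hours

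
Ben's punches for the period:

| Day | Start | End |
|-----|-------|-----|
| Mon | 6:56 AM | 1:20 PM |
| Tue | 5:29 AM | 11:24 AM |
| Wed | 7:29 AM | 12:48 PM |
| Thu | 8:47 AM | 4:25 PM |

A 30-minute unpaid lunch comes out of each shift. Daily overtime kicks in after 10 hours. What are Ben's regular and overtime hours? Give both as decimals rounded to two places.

Regular 23.27 hours, overtime 0.00 hours

Mon: 6:56 AM–1:20 PM = 6 h 24 min; less 30 min break → 5 h 54 min
Tue: 5:29 AM–11:24 AM = 5 h 55 min; less 30 min break → 5 h 25 min
Wed: 7:29 AM–12:48 PM = 5 h 19 min; less 30 min break → 4 h 49 min
Thu: 8:47 AM–4:25 PM = 7 h 38 min; less 30 min break → 7 h 8 min
Mon reg 5 h 54 min / OT 0 h 0 min; Tue reg 5 h 25 min / OT 0 h 0 min; Wed reg 4 h 49 min / OT 0 h 0 min; Thu reg 7 h 8 min / OT 0 h 0 min.
Totals: regular 23 h 16 min, overtime 0 h 0 min.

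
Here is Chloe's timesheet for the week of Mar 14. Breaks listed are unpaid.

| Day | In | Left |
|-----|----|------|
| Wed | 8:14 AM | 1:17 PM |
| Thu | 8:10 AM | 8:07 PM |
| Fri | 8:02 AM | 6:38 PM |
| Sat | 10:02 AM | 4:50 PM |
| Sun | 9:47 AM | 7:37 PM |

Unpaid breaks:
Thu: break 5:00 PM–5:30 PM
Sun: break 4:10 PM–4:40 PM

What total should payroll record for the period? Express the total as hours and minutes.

43 h 14 min

Wed: 8:14 AM–1:17 PM = 5 h 3 min
Thu: 8:10 AM–8:07 PM = 11 h 57 min; less 30 min break → 11 h 27 min
Fri: 8:02 AM–6:38 PM = 10 h 36 min
Sat: 10:02 AM–4:50 PM = 6 h 48 min
Sun: 9:47 AM–7:37 PM = 9 h 50 min; less 30 min break → 9 h 20 min
Total: 5 h 3 min + 11 h 27 min + 10 h 36 min + 6 h 48 min + 9 h 20 min = 43 h 14 min.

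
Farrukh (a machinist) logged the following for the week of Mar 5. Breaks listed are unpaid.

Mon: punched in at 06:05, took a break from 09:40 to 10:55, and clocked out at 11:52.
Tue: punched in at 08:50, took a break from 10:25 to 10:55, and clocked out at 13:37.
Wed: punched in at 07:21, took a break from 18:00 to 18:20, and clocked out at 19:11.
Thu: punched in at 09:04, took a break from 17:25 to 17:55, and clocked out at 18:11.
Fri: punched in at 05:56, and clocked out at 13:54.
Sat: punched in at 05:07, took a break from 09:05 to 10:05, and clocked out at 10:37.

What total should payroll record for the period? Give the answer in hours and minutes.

Mon: 06:05–11:52 = 5 h 47 min; less 75 min break → 4 h 32 min
Tue: 08:50–13:37 = 4 h 47 min; less 30 min break → 4 h 17 min
Wed: 07:21–19:11 = 11 h 50 min; less 20 min break → 11 h 30 min
Thu: 09:04–18:11 = 9 h 7 min; less 30 min break → 8 h 37 min
Fri: 05:56–13:54 = 7 h 58 min
Sat: 05:07–10:37 = 5 h 30 min; less 60 min break → 4 h 30 min
Total: 4 h 32 min + 4 h 17 min + 11 h 30 min + 8 h 37 min + 7 h 58 min + 4 h 30 min = 41 h 24 min.

41 h 24 min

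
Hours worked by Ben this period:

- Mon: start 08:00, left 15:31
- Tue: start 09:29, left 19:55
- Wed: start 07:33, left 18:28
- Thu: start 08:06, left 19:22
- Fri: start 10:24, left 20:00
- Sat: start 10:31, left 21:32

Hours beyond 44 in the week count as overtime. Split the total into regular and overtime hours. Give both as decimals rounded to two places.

Regular 44.00 hours, overtime 16.75 hours

Mon: 08:00–15:31 = 7 h 31 min
Tue: 09:29–19:55 = 10 h 26 min
Wed: 07:33–18:28 = 10 h 55 min
Thu: 08:06–19:22 = 11 h 16 min
Fri: 10:24–20:00 = 9 h 36 min
Sat: 10:31–21:32 = 11 h 1 min
Total worked: 60 h 45 min = 60.75 h.
Threshold 44 h → overtime 16 h 45 min, regular 44 h 0 min.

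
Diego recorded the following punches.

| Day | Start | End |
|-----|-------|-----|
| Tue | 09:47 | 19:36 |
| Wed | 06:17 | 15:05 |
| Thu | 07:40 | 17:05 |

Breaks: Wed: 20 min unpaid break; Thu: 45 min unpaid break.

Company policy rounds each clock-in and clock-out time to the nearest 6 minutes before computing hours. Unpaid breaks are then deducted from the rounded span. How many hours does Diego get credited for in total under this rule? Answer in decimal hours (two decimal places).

26.92 hours

Tue: in 09:47→09:48, out 19:36→19:36; 9 h 48 min
Wed: in 06:17→06:18, out 15:05→15:06; 8 h 48 min − 20 min = 8 h 28 min
Thu: in 07:40→07:42, out 17:05→17:06; 9 h 24 min − 45 min = 8 h 39 min
Total credited: 26 h 55 min.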